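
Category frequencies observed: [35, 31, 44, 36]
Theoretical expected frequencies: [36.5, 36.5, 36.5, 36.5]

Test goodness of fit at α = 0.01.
Chi-square goodness of fit test:
H₀: observed counts match expected distribution
H₁: observed counts differ from expected distribution
df = k - 1 = 3
χ² = Σ(O - E)²/E
   = (35 - 36.5)²/36.5 + (31 - 36.5)²/36.5 + (44 - 36.5)²/36.5 + (36 - 36.5)²/36.5
   = 0.062 + 0.829 + 1.541 + 0.007
   = 2.44
p-value = 0.4865

Since p-value > α = 0.01, we fail to reject H₀.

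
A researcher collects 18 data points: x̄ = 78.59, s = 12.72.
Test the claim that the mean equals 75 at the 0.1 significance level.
One-sample t-test:
H₀: μ = 75
H₁: μ ≠ 75
df = n - 1 = 17
t = (x̄ - μ₀) / (s/√n) = (78.59 - 75) / (12.72/√18) = 1.197
p-value = 0.2476

Since p-value > α = 0.1, we fail to reject H₀.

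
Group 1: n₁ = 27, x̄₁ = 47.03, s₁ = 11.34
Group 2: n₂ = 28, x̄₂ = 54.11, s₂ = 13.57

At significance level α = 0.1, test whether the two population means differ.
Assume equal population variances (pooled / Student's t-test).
Student's two-sample t-test (equal variances):
H₀: μ₁ = μ₂
H₁: μ₁ ≠ μ₂
df = n₁ + n₂ - 2 = 53
Pooled variance s_p² = [(n₁-1)s₁² + (n₂-1)s₂²] / (n₁ + n₂ - 2) = [(26)(11.34²) + (27)(13.57²)] / 53 = 156.8943
SE = √(s_p²(1/n₁ + 1/n₂)) = √(156.8943 × (1/27 + 1/28)) = 3.3785
t = (x̄₁ - x̄₂) / SE = (47.03 - 54.11) / 3.3785 = -7.08 / 3.3785 = -2.096
p-value = 0.0409

Since p-value < α = 0.1, we reject H₀.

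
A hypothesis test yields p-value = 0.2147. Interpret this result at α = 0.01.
Since p = 0.2147 > α = 0.01, fail to reject H₀.
There is insufficient evidence to reject the null hypothesis; the result is not statistically significant at the 0.01 level.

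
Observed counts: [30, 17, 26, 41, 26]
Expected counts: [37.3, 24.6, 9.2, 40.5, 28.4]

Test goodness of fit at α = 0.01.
Chi-square goodness of fit test:
H₀: observed counts match expected distribution
H₁: observed counts differ from expected distribution
df = k - 1 = 4
χ² = Σ(O - E)²/E
   = (30 - 37.3)²/37.3 + (17 - 24.6)²/24.6 + (26 - 9.2)²/9.2 + (41 - 40.5)²/40.5 + (26 - 28.4)²/28.4
   = 1.429 + 2.348 + 30.678 + 0.006 + 0.203
   = 34.66
p-value < 0.0001

Since p-value < α = 0.01, we reject H₀.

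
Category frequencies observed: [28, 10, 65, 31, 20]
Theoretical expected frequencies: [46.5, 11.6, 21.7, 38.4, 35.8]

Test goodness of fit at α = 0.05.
Chi-square goodness of fit test:
H₀: observed counts match expected distribution
H₁: observed counts differ from expected distribution
df = k - 1 = 4
χ² = Σ(O - E)²/E
   = (28 - 46.5)²/46.5 + (10 - 11.6)²/11.6 + (65 - 21.7)²/21.7 + (31 - 38.4)²/38.4 + (20 - 35.8)²/35.8
   = 7.360 + 0.221 + 86.400 + 1.426 + 6.973
   = 102.38
p-value < 0.0001

Since p-value < α = 0.05, we reject H₀.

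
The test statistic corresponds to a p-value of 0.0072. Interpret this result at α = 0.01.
Since p = 0.0072 < α = 0.01, reject H₀.
There is sufficient evidence to reject the null hypothesis; the result is statistically significant at the 0.01 level.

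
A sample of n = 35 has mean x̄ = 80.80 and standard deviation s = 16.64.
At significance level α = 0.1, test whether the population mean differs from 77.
One-sample t-test:
H₀: μ = 77
H₁: μ ≠ 77
df = n - 1 = 34
t = (x̄ - μ₀) / (s/√n) = (80.80 - 77) / (16.64/√35) = 1.351
p-value = 0.1856

Since p-value > α = 0.1, we fail to reject H₀.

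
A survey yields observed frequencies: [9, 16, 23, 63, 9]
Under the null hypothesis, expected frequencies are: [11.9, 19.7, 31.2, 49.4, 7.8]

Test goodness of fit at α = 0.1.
Chi-square goodness of fit test:
H₀: observed counts match expected distribution
H₁: observed counts differ from expected distribution
df = k - 1 = 4
χ² = Σ(O - E)²/E
   = (9 - 11.9)²/11.9 + (16 - 19.7)²/19.7 + (23 - 31.2)²/31.2 + (63 - 49.4)²/49.4 + (9 - 7.8)²/7.8
   = 0.707 + 0.695 + 2.155 + 3.744 + 0.185
   = 7.49
p-value = 0.1123

Since p-value > α = 0.1, we fail to reject H₀.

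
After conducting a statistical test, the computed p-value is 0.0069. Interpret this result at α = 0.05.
Since p = 0.0069 < α = 0.05, reject H₀.
There is sufficient evidence to reject the null hypothesis; the result is statistically significant at the 0.05 level.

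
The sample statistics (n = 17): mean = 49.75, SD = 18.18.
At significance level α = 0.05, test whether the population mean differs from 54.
One-sample t-test:
H₀: μ = 54
H₁: μ ≠ 54
df = n - 1 = 16
t = (x̄ - μ₀) / (s/√n) = (49.75 - 54) / (18.18/√17) = -0.964
p-value = 0.3495

Since p-value > α = 0.05, we fail to reject H₀.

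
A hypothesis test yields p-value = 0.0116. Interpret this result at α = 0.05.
Since p = 0.0116 < α = 0.05, reject H₀.
There is sufficient evidence to reject the null hypothesis; the result is statistically significant at the 0.05 level.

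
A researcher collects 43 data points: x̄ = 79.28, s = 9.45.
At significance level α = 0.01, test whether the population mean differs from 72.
One-sample t-test:
H₀: μ = 72
H₁: μ ≠ 72
df = n - 1 = 42
t = (x̄ - μ₀) / (s/√n) = (79.28 - 72) / (9.45/√43) = 5.052
p-value < 0.0001

Since p-value < α = 0.01, we reject H₀.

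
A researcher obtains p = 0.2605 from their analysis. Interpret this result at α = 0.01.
Since p = 0.2605 > α = 0.01, fail to reject H₀.
There is insufficient evidence to reject the null hypothesis; the result is not statistically significant at the 0.01 level.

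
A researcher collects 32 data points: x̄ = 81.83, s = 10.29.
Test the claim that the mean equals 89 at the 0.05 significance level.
One-sample t-test:
H₀: μ = 89
H₁: μ ≠ 89
df = n - 1 = 31
t = (x̄ - μ₀) / (s/√n) = (81.83 - 89) / (10.29/√32) = -3.942
p-value = 0.0004

Since p-value < α = 0.05, we reject H₀.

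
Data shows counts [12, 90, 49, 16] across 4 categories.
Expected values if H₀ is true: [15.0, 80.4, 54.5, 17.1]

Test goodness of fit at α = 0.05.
Chi-square goodness of fit test:
H₀: observed counts match expected distribution
H₁: observed counts differ from expected distribution
df = k - 1 = 3
χ² = Σ(O - E)²/E
   = (12 - 15.0)²/15.0 + (90 - 80.4)²/80.4 + (49 - 54.5)²/54.5 + (16 - 17.1)²/17.1
   = 0.600 + 1.146 + 0.555 + 0.071
   = 2.37
p-value = 0.4989

Since p-value > α = 0.05, we fail to reject H₀.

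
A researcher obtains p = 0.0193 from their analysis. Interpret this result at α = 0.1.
Since p = 0.0193 < α = 0.1, reject H₀.
There is sufficient evidence to reject the null hypothesis; the result is statistically significant at the 0.1 level.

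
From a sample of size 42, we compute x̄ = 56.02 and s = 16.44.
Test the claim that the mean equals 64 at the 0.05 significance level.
One-sample t-test:
H₀: μ = 64
H₁: μ ≠ 64
df = n - 1 = 41
t = (x̄ - μ₀) / (s/√n) = (56.02 - 64) / (16.44/√42) = -3.146
p-value = 0.0031

Since p-value < α = 0.05, we reject H₀.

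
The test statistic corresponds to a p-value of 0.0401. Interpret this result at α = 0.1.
Since p = 0.0401 < α = 0.1, reject H₀.
There is sufficient evidence to reject the null hypothesis; the result is statistically significant at the 0.1 level.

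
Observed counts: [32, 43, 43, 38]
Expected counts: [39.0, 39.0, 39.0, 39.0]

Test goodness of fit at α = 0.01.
Chi-square goodness of fit test:
H₀: observed counts match expected distribution
H₁: observed counts differ from expected distribution
df = k - 1 = 3
χ² = Σ(O - E)²/E
   = (32 - 39.0)²/39.0 + (43 - 39.0)²/39.0 + (43 - 39.0)²/39.0 + (38 - 39.0)²/39.0
   = 1.256 + 0.410 + 0.410 + 0.026
   = 2.10
p-value = 0.5514

Since p-value > α = 0.01, we fail to reject H₀.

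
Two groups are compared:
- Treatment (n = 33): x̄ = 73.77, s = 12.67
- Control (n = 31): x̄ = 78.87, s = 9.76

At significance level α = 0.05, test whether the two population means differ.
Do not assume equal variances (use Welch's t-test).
Welch's two-sample t-test:
H₀: μ₁ = μ₂
H₁: μ₁ ≠ μ₂
s₁²/n₁ = 12.67²/33 = 4.8645,  s₂²/n₂ = 9.76²/31 = 3.0728
SE = √(s₁²/n₁ + s₂²/n₂) = √(4.8645 + 3.0728) = 2.8173
df (Welch-Satterthwaite) = (s₁²/n₁ + s₂²/n₂)² / [(s₁²/n₁)²/(n₁-1) + (s₂²/n₂)²/(n₂-1)] ≈ 59.76
t = (x̄₁ - x̄₂) / SE = (73.77 - 78.87) / 2.8173 = -5.10 / 2.8173 = -1.810
p-value = 0.0753

Since p-value > α = 0.05, we fail to reject H₀.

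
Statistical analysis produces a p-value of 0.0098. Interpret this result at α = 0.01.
Since p = 0.0098 < α = 0.01, reject H₀.
There is sufficient evidence to reject the null hypothesis; the result is statistically significant at the 0.01 level.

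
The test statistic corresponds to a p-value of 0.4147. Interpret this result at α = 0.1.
Since p = 0.4147 > α = 0.1, fail to reject H₀.
There is insufficient evidence to reject the null hypothesis; the result is not statistically significant at the 0.1 level.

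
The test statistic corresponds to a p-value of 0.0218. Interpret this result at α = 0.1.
Since p = 0.0218 < α = 0.1, reject H₀.
There is sufficient evidence to reject the null hypothesis; the result is statistically significant at the 0.1 level.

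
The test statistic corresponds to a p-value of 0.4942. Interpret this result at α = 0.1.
Since p = 0.4942 > α = 0.1, fail to reject H₀.
There is insufficient evidence to reject the null hypothesis; the result is not statistically significant at the 0.1 level.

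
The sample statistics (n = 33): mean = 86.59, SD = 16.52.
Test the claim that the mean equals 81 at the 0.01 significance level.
One-sample t-test:
H₀: μ = 81
H₁: μ ≠ 81
df = n - 1 = 32
t = (x̄ - μ₀) / (s/√n) = (86.59 - 81) / (16.52/√33) = 1.944
p-value = 0.0608

Since p-value > α = 0.01, we fail to reject H₀.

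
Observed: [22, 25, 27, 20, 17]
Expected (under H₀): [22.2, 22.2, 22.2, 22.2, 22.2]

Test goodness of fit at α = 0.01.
Chi-square goodness of fit test:
H₀: observed counts match expected distribution
H₁: observed counts differ from expected distribution
df = k - 1 = 4
χ² = Σ(O - E)²/E
   = (22 - 22.2)²/22.2 + (25 - 22.2)²/22.2 + (27 - 22.2)²/22.2 + (20 - 22.2)²/22.2 + (17 - 22.2)²/22.2
   = 0.002 + 0.353 + 1.038 + 0.218 + 1.218
   = 2.83
p-value = 0.5869

Since p-value > α = 0.01, we fail to reject H₀.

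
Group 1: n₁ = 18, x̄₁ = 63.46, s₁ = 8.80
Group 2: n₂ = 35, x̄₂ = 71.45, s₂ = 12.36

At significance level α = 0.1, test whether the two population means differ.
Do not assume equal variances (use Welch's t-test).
Welch's two-sample t-test:
H₀: μ₁ = μ₂
H₁: μ₁ ≠ μ₂
s₁²/n₁ = 8.80²/18 = 4.3022,  s₂²/n₂ = 12.36²/35 = 4.3648
SE = √(s₁²/n₁ + s₂²/n₂) = √(4.3022 + 4.3648) = 2.9440
df (Welch-Satterthwaite) = (s₁²/n₁ + s₂²/n₂)² / [(s₁²/n₁)²/(n₁-1) + (s₂²/n₂)²/(n₂-1)] ≈ 45.55
t = (x̄₁ - x̄₂) / SE = (63.46 - 71.45) / 2.9440 = -7.99 / 2.9440 = -2.714
p-value = 0.0094

Since p-value < α = 0.1, we reject H₀.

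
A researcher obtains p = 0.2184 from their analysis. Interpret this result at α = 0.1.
Since p = 0.2184 > α = 0.1, fail to reject H₀.
There is insufficient evidence to reject the null hypothesis; the result is not statistically significant at the 0.1 level.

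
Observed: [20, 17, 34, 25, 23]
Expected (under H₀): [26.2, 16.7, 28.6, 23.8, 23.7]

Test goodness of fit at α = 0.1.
Chi-square goodness of fit test:
H₀: observed counts match expected distribution
H₁: observed counts differ from expected distribution
df = k - 1 = 4
χ² = Σ(O - E)²/E
   = (20 - 26.2)²/26.2 + (17 - 16.7)²/16.7 + (34 - 28.6)²/28.6 + (25 - 23.8)²/23.8 + (23 - 23.7)²/23.7
   = 1.467 + 0.005 + 1.020 + 0.061 + 0.021
   = 2.57
p-value = 0.6316

Since p-value > α = 0.1, we fail to reject H₀.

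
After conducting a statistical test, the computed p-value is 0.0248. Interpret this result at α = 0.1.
Since p = 0.0248 < α = 0.1, reject H₀.
There is sufficient evidence to reject the null hypothesis; the result is statistically significant at the 0.1 level.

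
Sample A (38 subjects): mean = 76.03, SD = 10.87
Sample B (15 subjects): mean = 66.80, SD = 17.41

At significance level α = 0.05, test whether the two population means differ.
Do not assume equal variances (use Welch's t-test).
Welch's two-sample t-test:
H₀: μ₁ = μ₂
H₁: μ₁ ≠ μ₂
s₁²/n₁ = 10.87²/38 = 3.1094,  s₂²/n₂ = 17.41²/15 = 20.2072
SE = √(s₁²/n₁ + s₂²/n₂) = √(3.1094 + 20.2072) = 4.8287
df (Welch-Satterthwaite) = (s₁²/n₁ + s₂²/n₂)² / [(s₁²/n₁)²/(n₁-1) + (s₂²/n₂)²/(n₂-1)] ≈ 18.47
t = (x̄₁ - x̄₂) / SE = (76.03 - 66.80) / 4.8287 = 9.23 / 4.8287 = 1.911
p-value = 0.0716

Since p-value > α = 0.05, we fail to reject H₀.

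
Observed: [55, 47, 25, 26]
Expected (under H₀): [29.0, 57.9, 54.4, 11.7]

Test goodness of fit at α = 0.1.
Chi-square goodness of fit test:
H₀: observed counts match expected distribution
H₁: observed counts differ from expected distribution
df = k - 1 = 3
χ² = Σ(O - E)²/E
   = (55 - 29.0)²/29.0 + (47 - 57.9)²/57.9 + (25 - 54.4)²/54.4 + (26 - 11.7)²/11.7
   = 23.310 + 2.052 + 15.889 + 17.478
   = 58.73
p-value < 0.0001

Since p-value < α = 0.1, we reject H₀.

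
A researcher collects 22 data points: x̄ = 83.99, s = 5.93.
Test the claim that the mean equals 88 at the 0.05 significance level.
One-sample t-test:
H₀: μ = 88
H₁: μ ≠ 88
df = n - 1 = 21
t = (x̄ - μ₀) / (s/√n) = (83.99 - 88) / (5.93/√22) = -3.172
p-value = 0.0046

Since p-value < α = 0.05, we reject H₀.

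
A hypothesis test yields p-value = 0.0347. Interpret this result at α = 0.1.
Since p = 0.0347 < α = 0.1, reject H₀.
There is sufficient evidence to reject the null hypothesis; the result is statistically significant at the 0.1 level.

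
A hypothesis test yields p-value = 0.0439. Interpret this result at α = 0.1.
Since p = 0.0439 < α = 0.1, reject H₀.
There is sufficient evidence to reject the null hypothesis; the result is statistically significant at the 0.1 level.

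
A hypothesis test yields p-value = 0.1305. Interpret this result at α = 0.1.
Since p = 0.1305 > α = 0.1, fail to reject H₀.
There is insufficient evidence to reject the null hypothesis; the result is not statistically significant at the 0.1 level.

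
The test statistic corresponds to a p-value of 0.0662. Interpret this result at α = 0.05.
Since p = 0.0662 > α = 0.05, fail to reject H₀.
There is insufficient evidence to reject the null hypothesis; the result is not statistically significant at the 0.05 level.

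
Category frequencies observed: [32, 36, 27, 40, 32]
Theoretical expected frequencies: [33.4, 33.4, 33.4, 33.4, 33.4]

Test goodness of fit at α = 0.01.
Chi-square goodness of fit test:
H₀: observed counts match expected distribution
H₁: observed counts differ from expected distribution
df = k - 1 = 4
χ² = Σ(O - E)²/E
   = (32 - 33.4)²/33.4 + (36 - 33.4)²/33.4 + (27 - 33.4)²/33.4 + (40 - 33.4)²/33.4 + (32 - 33.4)²/33.4
   = 0.059 + 0.202 + 1.226 + 1.304 + 0.059
   = 2.85
p-value = 0.5832

Since p-value > α = 0.01, we fail to reject H₀.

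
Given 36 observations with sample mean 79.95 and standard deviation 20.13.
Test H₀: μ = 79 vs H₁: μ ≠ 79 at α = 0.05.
One-sample t-test:
H₀: μ = 79
H₁: μ ≠ 79
df = n - 1 = 35
t = (x̄ - μ₀) / (s/√n) = (79.95 - 79) / (20.13/√36) = 0.283
p-value = 0.7787

Since p-value > α = 0.05, we fail to reject H₀.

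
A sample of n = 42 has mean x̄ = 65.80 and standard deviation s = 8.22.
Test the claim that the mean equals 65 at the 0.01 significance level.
One-sample t-test:
H₀: μ = 65
H₁: μ ≠ 65
df = n - 1 = 41
t = (x̄ - μ₀) / (s/√n) = (65.80 - 65) / (8.22/√42) = 0.631
p-value = 0.5317

Since p-value > α = 0.01, we fail to reject H₀.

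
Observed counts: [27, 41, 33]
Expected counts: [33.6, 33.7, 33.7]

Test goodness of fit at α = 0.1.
Chi-square goodness of fit test:
H₀: observed counts match expected distribution
H₁: observed counts differ from expected distribution
df = k - 1 = 2
χ² = Σ(O - E)²/E
   = (27 - 33.6)²/33.6 + (41 - 33.7)²/33.7 + (33 - 33.7)²/33.7
   = 1.296 + 1.581 + 0.015
   = 2.89
p-value = 0.2355

Since p-value > α = 0.1, we fail to reject H₀.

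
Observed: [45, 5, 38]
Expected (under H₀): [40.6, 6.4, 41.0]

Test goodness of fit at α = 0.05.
Chi-square goodness of fit test:
H₀: observed counts match expected distribution
H₁: observed counts differ from expected distribution
df = k - 1 = 2
χ² = Σ(O - E)²/E
   = (45 - 40.6)²/40.6 + (5 - 6.4)²/6.4 + (38 - 41.0)²/41.0
   = 0.477 + 0.306 + 0.220
   = 1.00
p-value = 0.6057

Since p-value > α = 0.05, we fail to reject H₀.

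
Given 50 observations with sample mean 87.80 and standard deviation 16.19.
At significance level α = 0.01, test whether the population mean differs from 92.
One-sample t-test:
H₀: μ = 92
H₁: μ ≠ 92
df = n - 1 = 49
t = (x̄ - μ₀) / (s/√n) = (87.80 - 92) / (16.19/√50) = -1.834
p-value = 0.0727

Since p-value > α = 0.01, we fail to reject H₀.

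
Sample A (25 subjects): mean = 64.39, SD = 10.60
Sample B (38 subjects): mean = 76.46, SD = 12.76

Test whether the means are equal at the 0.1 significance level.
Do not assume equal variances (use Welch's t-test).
Welch's two-sample t-test:
H₀: μ₁ = μ₂
H₁: μ₁ ≠ μ₂
s₁²/n₁ = 10.60²/25 = 4.4944,  s₂²/n₂ = 12.76²/38 = 4.2847
SE = √(s₁²/n₁ + s₂²/n₂) = √(4.4944 + 4.2847) = 2.9630
df (Welch-Satterthwaite) = (s₁²/n₁ + s₂²/n₂)² / [(s₁²/n₁)²/(n₁-1) + (s₂²/n₂)²/(n₂-1)] ≈ 57.61
t = (x̄₁ - x̄₂) / SE = (64.39 - 76.46) / 2.9630 = -12.07 / 2.9630 = -4.074
p-value = 0.0001

Since p-value < α = 0.1, we reject H₀.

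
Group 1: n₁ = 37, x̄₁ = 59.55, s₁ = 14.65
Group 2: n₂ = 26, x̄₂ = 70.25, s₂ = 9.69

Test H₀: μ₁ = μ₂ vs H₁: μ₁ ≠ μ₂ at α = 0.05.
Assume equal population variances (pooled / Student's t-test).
Student's two-sample t-test (equal variances):
H₀: μ₁ = μ₂
H₁: μ₁ ≠ μ₂
df = n₁ + n₂ - 2 = 61
Pooled variance s_p² = [(n₁-1)s₁² + (n₂-1)s₂²] / (n₁ + n₂ - 2) = [(36)(14.65²) + (25)(9.69²)] / 61 = 165.1445
SE = √(s_p²(1/n₁ + 1/n₂)) = √(165.1445 × (1/37 + 1/26)) = 3.2886
t = (x̄₁ - x̄₂) / SE = (59.55 - 70.25) / 3.2886 = -10.70 / 3.2886 = -3.254
p-value = 0.0019

Since p-value < α = 0.05, we reject H₀.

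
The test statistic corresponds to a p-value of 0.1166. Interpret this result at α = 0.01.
Since p = 0.1166 > α = 0.01, fail to reject H₀.
There is insufficient evidence to reject the null hypothesis; the result is not statistically significant at the 0.01 level.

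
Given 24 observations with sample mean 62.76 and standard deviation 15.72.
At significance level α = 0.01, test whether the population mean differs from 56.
One-sample t-test:
H₀: μ = 56
H₁: μ ≠ 56
df = n - 1 = 23
t = (x̄ - μ₀) / (s/√n) = (62.76 - 56) / (15.72/√24) = 2.107
p-value = 0.0463

Since p-value > α = 0.01, we fail to reject H₀.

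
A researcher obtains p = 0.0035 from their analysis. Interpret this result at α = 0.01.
Since p = 0.0035 < α = 0.01, reject H₀.
There is sufficient evidence to reject the null hypothesis; the result is statistically significant at the 0.01 level.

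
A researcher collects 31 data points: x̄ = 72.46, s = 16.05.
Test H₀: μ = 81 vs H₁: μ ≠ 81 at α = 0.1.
One-sample t-test:
H₀: μ = 81
H₁: μ ≠ 81
df = n - 1 = 30
t = (x̄ - μ₀) / (s/√n) = (72.46 - 81) / (16.05/√31) = -2.963
p-value = 0.0059

Since p-value < α = 0.1, we reject H₀.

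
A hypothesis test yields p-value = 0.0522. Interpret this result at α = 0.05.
Since p = 0.0522 > α = 0.05, fail to reject H₀.
There is insufficient evidence to reject the null hypothesis; the result is not statistically significant at the 0.05 level.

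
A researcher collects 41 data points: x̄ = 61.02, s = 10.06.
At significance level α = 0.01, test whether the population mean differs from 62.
One-sample t-test:
H₀: μ = 62
H₁: μ ≠ 62
df = n - 1 = 40
t = (x̄ - μ₀) / (s/√n) = (61.02 - 62) / (10.06/√41) = -0.624
p-value = 0.5363

Since p-value > α = 0.01, we fail to reject H₀.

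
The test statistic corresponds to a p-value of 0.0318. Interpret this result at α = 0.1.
Since p = 0.0318 < α = 0.1, reject H₀.
There is sufficient evidence to reject the null hypothesis; the result is statistically significant at the 0.1 level.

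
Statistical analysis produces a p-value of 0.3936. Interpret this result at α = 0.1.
Since p = 0.3936 > α = 0.1, fail to reject H₀.
There is insufficient evidence to reject the null hypothesis; the result is not statistically significant at the 0.1 level.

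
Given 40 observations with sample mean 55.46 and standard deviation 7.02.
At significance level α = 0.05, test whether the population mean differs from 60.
One-sample t-test:
H₀: μ = 60
H₁: μ ≠ 60
df = n - 1 = 39
t = (x̄ - μ₀) / (s/√n) = (55.46 - 60) / (7.02/√40) = -4.090
p-value = 0.0002

Since p-value < α = 0.05, we reject H₀.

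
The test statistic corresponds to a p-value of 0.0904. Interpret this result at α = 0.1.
Since p = 0.0904 < α = 0.1, reject H₀.
There is sufficient evidence to reject the null hypothesis; the result is statistically significant at the 0.1 level.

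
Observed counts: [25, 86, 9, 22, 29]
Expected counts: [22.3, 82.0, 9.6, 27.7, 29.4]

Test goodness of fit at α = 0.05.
Chi-square goodness of fit test:
H₀: observed counts match expected distribution
H₁: observed counts differ from expected distribution
df = k - 1 = 4
χ² = Σ(O - E)²/E
   = (25 - 22.3)²/22.3 + (86 - 82.0)²/82.0 + (9 - 9.6)²/9.6 + (22 - 27.7)²/27.7 + (29 - 29.4)²/29.4
   = 0.327 + 0.195 + 0.037 + 1.173 + 0.005
   = 1.74
p-value = 0.7838

Since p-value > α = 0.05, we fail to reject H₀.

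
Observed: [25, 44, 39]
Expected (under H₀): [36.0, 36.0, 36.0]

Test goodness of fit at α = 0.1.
Chi-square goodness of fit test:
H₀: observed counts match expected distribution
H₁: observed counts differ from expected distribution
df = k - 1 = 2
χ² = Σ(O - E)²/E
   = (25 - 36.0)²/36.0 + (44 - 36.0)²/36.0 + (39 - 36.0)²/36.0
   = 3.361 + 1.778 + 0.250
   = 5.39
p-value = 0.0676

Since p-value < α = 0.1, we reject H₀.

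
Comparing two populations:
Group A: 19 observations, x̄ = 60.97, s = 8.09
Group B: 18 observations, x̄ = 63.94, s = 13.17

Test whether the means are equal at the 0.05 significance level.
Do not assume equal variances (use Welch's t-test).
Welch's two-sample t-test:
H₀: μ₁ = μ₂
H₁: μ₁ ≠ μ₂
s₁²/n₁ = 8.09²/19 = 3.4446,  s₂²/n₂ = 13.17²/18 = 9.6361
SE = √(s₁²/n₁ + s₂²/n₂) = √(3.4446 + 9.6361) = 3.6167
df (Welch-Satterthwaite) = (s₁²/n₁ + s₂²/n₂)² / [(s₁²/n₁)²/(n₁-1) + (s₂²/n₂)²/(n₂-1)] ≈ 27.95
t = (x̄₁ - x̄₂) / SE = (60.97 - 63.94) / 3.6167 = -2.97 / 3.6167 = -0.821
p-value = 0.4185

Since p-value > α = 0.05, we fail to reject H₀.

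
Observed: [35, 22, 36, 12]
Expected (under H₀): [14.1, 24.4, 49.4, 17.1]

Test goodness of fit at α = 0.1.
Chi-square goodness of fit test:
H₀: observed counts match expected distribution
H₁: observed counts differ from expected distribution
df = k - 1 = 3
χ² = Σ(O - E)²/E
   = (35 - 14.1)²/14.1 + (22 - 24.4)²/24.4 + (36 - 49.4)²/49.4 + (12 - 17.1)²/17.1
   = 30.979 + 0.236 + 3.635 + 1.521
   = 36.37
p-value < 0.0001

Since p-value < α = 0.1, we reject H₀.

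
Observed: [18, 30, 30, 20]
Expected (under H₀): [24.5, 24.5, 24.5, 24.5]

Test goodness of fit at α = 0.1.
Chi-square goodness of fit test:
H₀: observed counts match expected distribution
H₁: observed counts differ from expected distribution
df = k - 1 = 3
χ² = Σ(O - E)²/E
   = (18 - 24.5)²/24.5 + (30 - 24.5)²/24.5 + (30 - 24.5)²/24.5 + (20 - 24.5)²/24.5
   = 1.724 + 1.235 + 1.235 + 0.827
   = 5.02
p-value = 0.1703

Since p-value > α = 0.1, we fail to reject H₀.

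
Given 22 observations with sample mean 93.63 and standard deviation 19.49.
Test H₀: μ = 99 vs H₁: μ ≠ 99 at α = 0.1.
One-sample t-test:
H₀: μ = 99
H₁: μ ≠ 99
df = n - 1 = 21
t = (x̄ - μ₀) / (s/√n) = (93.63 - 99) / (19.49/√22) = -1.292
p-value = 0.2103

Since p-value > α = 0.1, we fail to reject H₀.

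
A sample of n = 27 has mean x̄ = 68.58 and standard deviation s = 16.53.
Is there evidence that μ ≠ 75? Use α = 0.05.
One-sample t-test:
H₀: μ = 75
H₁: μ ≠ 75
df = n - 1 = 26
t = (x̄ - μ₀) / (s/√n) = (68.58 - 75) / (16.53/√27) = -2.018
p-value = 0.0540

Since p-value > α = 0.05, we fail to reject H₀.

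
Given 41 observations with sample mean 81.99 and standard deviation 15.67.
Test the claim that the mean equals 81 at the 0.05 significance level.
One-sample t-test:
H₀: μ = 81
H₁: μ ≠ 81
df = n - 1 = 40
t = (x̄ - μ₀) / (s/√n) = (81.99 - 81) / (15.67/√41) = 0.405
p-value = 0.6880

Since p-value > α = 0.05, we fail to reject H₀.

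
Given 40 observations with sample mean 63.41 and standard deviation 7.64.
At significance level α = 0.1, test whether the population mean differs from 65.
One-sample t-test:
H₀: μ = 65
H₁: μ ≠ 65
df = n - 1 = 39
t = (x̄ - μ₀) / (s/√n) = (63.41 - 65) / (7.64/√40) = -1.316
p-value = 0.1958

Since p-value > α = 0.1, we fail to reject H₀.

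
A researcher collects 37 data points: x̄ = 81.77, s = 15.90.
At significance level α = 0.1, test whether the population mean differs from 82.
One-sample t-test:
H₀: μ = 82
H₁: μ ≠ 82
df = n - 1 = 36
t = (x̄ - μ₀) / (s/√n) = (81.77 - 82) / (15.90/√37) = -0.088
p-value = 0.9304

Since p-value > α = 0.1, we fail to reject H₀.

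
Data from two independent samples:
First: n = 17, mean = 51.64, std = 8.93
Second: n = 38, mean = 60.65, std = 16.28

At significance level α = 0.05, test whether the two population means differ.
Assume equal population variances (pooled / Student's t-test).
Student's two-sample t-test (equal variances):
H₀: μ₁ = μ₂
H₁: μ₁ ≠ μ₂
df = n₁ + n₂ - 2 = 53
Pooled variance s_p² = [(n₁-1)s₁² + (n₂-1)s₂²] / (n₁ + n₂ - 2) = [(16)(8.93²) + (37)(16.28²)] / 53 = 209.1007
SE = √(s_p²(1/n₁ + 1/n₂)) = √(209.1007 × (1/17 + 1/38)) = 4.2193
t = (x̄₁ - x̄₂) / SE = (51.64 - 60.65) / 4.2193 = -9.01 / 4.2193 = -2.135
p-value = 0.0374

Since p-value < α = 0.05, we reject H₀.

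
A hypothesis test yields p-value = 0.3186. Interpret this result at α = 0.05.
Since p = 0.3186 > α = 0.05, fail to reject H₀.
There is insufficient evidence to reject the null hypothesis; the result is not statistically significant at the 0.05 level.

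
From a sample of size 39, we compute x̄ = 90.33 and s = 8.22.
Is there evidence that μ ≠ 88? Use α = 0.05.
One-sample t-test:
H₀: μ = 88
H₁: μ ≠ 88
df = n - 1 = 38
t = (x̄ - μ₀) / (s/√n) = (90.33 - 88) / (8.22/√39) = 1.770
p-value = 0.0847

Since p-value > α = 0.05, we fail to reject H₀.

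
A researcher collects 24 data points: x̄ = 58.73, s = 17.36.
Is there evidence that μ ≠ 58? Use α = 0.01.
One-sample t-test:
H₀: μ = 58
H₁: μ ≠ 58
df = n - 1 = 23
t = (x̄ - μ₀) / (s/√n) = (58.73 - 58) / (17.36/√24) = 0.206
p-value = 0.8386

Since p-value > α = 0.01, we fail to reject H₀.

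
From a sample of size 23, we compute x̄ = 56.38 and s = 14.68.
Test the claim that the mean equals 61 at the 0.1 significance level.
One-sample t-test:
H₀: μ = 61
H₁: μ ≠ 61
df = n - 1 = 22
t = (x̄ - μ₀) / (s/√n) = (56.38 - 61) / (14.68/√23) = -1.509
p-value = 0.1454

Since p-value > α = 0.1, we fail to reject H₀.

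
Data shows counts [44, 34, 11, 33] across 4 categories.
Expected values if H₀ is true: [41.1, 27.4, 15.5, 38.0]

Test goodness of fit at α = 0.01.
Chi-square goodness of fit test:
H₀: observed counts match expected distribution
H₁: observed counts differ from expected distribution
df = k - 1 = 3
χ² = Σ(O - E)²/E
   = (44 - 41.1)²/41.1 + (34 - 27.4)²/27.4 + (11 - 15.5)²/15.5 + (33 - 38.0)²/38.0
   = 0.205 + 1.590 + 1.306 + 0.658
   = 3.76
p-value = 0.2887

Since p-value > α = 0.01, we fail to reject H₀.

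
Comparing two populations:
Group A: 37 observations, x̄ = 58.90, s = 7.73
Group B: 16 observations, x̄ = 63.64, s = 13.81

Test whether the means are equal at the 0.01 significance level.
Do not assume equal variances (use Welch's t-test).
Welch's two-sample t-test:
H₀: μ₁ = μ₂
H₁: μ₁ ≠ μ₂
s₁²/n₁ = 7.73²/37 = 1.6149,  s₂²/n₂ = 13.81²/16 = 11.9198
SE = √(s₁²/n₁ + s₂²/n₂) = √(1.6149 + 11.9198) = 3.6790
df (Welch-Satterthwaite) = (s₁²/n₁ + s₂²/n₂)² / [(s₁²/n₁)²/(n₁-1) + (s₂²/n₂)²/(n₂-1)] ≈ 19.19
t = (x̄₁ - x̄₂) / SE = (58.90 - 63.64) / 3.6790 = -4.74 / 3.6790 = -1.288
p-value = 0.2129

Since p-value > α = 0.01, we fail to reject H₀.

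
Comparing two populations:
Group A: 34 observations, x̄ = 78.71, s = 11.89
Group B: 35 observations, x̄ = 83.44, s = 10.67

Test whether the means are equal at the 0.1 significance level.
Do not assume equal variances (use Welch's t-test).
Welch's two-sample t-test:
H₀: μ₁ = μ₂
H₁: μ₁ ≠ μ₂
s₁²/n₁ = 11.89²/34 = 4.1580,  s₂²/n₂ = 10.67²/35 = 3.2528
SE = √(s₁²/n₁ + s₂²/n₂) = √(4.1580 + 3.2528) = 2.7223
df (Welch-Satterthwaite) = (s₁²/n₁ + s₂²/n₂)² / [(s₁²/n₁)²/(n₁-1) + (s₂²/n₂)²/(n₂-1)] ≈ 65.76
t = (x̄₁ - x̄₂) / SE = (78.71 - 83.44) / 2.7223 = -4.73 / 2.7223 = -1.738
p-value = 0.0870

Since p-value < α = 0.1, we reject H₀.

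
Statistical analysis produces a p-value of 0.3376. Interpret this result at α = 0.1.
Since p = 0.3376 > α = 0.1, fail to reject H₀.
There is insufficient evidence to reject the null hypothesis; the result is not statistically significant at the 0.1 level.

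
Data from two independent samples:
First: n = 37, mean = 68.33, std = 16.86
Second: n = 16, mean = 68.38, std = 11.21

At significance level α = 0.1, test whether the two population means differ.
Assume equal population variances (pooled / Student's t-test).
Student's two-sample t-test (equal variances):
H₀: μ₁ = μ₂
H₁: μ₁ ≠ μ₂
df = n₁ + n₂ - 2 = 51
Pooled variance s_p² = [(n₁-1)s₁² + (n₂-1)s₂²] / (n₁ + n₂ - 2) = [(36)(16.86²) + (15)(11.21²)] / 51 = 237.6139
SE = √(s_p²(1/n₁ + 1/n₂)) = √(237.6139 × (1/37 + 1/16)) = 4.6123
t = (x̄₁ - x̄₂) / SE = (68.33 - 68.38) / 4.6123 = -0.05 / 4.6123 = -0.011
p-value = 0.9914

Since p-value > α = 0.1, we fail to reject H₀.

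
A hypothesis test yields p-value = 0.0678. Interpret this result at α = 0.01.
Since p = 0.0678 > α = 0.01, fail to reject H₀.
There is insufficient evidence to reject the null hypothesis; the result is not statistically significant at the 0.01 level.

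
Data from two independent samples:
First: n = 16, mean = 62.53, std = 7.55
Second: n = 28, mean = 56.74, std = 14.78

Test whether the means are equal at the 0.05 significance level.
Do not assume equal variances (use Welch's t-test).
Welch's two-sample t-test:
H₀: μ₁ = μ₂
H₁: μ₁ ≠ μ₂
s₁²/n₁ = 7.55²/16 = 3.5627,  s₂²/n₂ = 14.78²/28 = 7.8017
SE = √(s₁²/n₁ + s₂²/n₂) = √(3.5627 + 7.8017) = 3.3711
df (Welch-Satterthwaite) = (s₁²/n₁ + s₂²/n₂)² / [(s₁²/n₁)²/(n₁-1) + (s₂²/n₂)²/(n₂-1)] ≈ 41.65
t = (x̄₁ - x̄₂) / SE = (62.53 - 56.74) / 3.3711 = 5.79 / 3.3711 = 1.718
p-value = 0.0933

Since p-value > α = 0.05, we fail to reject H₀.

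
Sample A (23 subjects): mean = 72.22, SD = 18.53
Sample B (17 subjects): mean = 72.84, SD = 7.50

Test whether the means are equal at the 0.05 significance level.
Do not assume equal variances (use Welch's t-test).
Welch's two-sample t-test:
H₀: μ₁ = μ₂
H₁: μ₁ ≠ μ₂
s₁²/n₁ = 18.53²/23 = 14.9287,  s₂²/n₂ = 7.50²/17 = 3.3088
SE = √(s₁²/n₁ + s₂²/n₂) = √(14.9287 + 3.3088) = 4.2705
df (Welch-Satterthwaite) = (s₁²/n₁ + s₂²/n₂)² / [(s₁²/n₁)²/(n₁-1) + (s₂²/n₂)²/(n₂-1)] ≈ 30.76
t = (x̄₁ - x̄₂) / SE = (72.22 - 72.84) / 4.2705 = -0.62 / 4.2705 = -0.145
p-value = 0.8855

Since p-value > α = 0.05, we fail to reject H₀.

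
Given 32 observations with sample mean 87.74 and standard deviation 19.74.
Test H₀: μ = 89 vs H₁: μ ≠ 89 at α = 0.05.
One-sample t-test:
H₀: μ = 89
H₁: μ ≠ 89
df = n - 1 = 31
t = (x̄ - μ₀) / (s/√n) = (87.74 - 89) / (19.74/√32) = -0.361
p-value = 0.7205

Since p-value > α = 0.05, we fail to reject H₀.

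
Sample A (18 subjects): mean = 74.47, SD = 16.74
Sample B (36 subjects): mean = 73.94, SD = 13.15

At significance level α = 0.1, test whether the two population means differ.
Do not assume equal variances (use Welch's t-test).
Welch's two-sample t-test:
H₀: μ₁ = μ₂
H₁: μ₁ ≠ μ₂
s₁²/n₁ = 16.74²/18 = 15.5682,  s₂²/n₂ = 13.15²/36 = 4.8034
SE = √(s₁²/n₁ + s₂²/n₂) = √(15.5682 + 4.8034) = 4.5135
df (Welch-Satterthwaite) = (s₁²/n₁ + s₂²/n₂)² / [(s₁²/n₁)²/(n₁-1) + (s₂²/n₂)²/(n₂-1)] ≈ 27.82
t = (x̄₁ - x̄₂) / SE = (74.47 - 73.94) / 4.5135 = 0.53 / 4.5135 = 0.117
p-value = 0.9074

Since p-value > α = 0.1, we fail to reject H₀.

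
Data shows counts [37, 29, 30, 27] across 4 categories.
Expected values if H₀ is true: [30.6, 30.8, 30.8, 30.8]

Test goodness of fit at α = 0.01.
Chi-square goodness of fit test:
H₀: observed counts match expected distribution
H₁: observed counts differ from expected distribution
df = k - 1 = 3
χ² = Σ(O - E)²/E
   = (37 - 30.6)²/30.6 + (29 - 30.8)²/30.8 + (30 - 30.8)²/30.8 + (27 - 30.8)²/30.8
   = 1.339 + 0.105 + 0.021 + 0.469
   = 1.93
p-value = 0.5864

Since p-value > α = 0.01, we fail to reject H₀.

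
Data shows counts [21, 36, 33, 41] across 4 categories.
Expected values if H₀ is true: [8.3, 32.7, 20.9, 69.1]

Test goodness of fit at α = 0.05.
Chi-square goodness of fit test:
H₀: observed counts match expected distribution
H₁: observed counts differ from expected distribution
df = k - 1 = 3
χ² = Σ(O - E)²/E
   = (21 - 8.3)²/8.3 + (36 - 32.7)²/32.7 + (33 - 20.9)²/20.9 + (41 - 69.1)²/69.1
   = 19.433 + 0.333 + 7.005 + 11.427
   = 38.20
p-value < 0.0001

Since p-value < α = 0.05, we reject H₀.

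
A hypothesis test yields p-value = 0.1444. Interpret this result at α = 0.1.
Since p = 0.1444 > α = 0.1, fail to reject H₀.
There is insufficient evidence to reject the null hypothesis; the result is not statistically significant at the 0.1 level.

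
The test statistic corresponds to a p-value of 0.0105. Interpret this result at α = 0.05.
Since p = 0.0105 < α = 0.05, reject H₀.
There is sufficient evidence to reject the null hypothesis; the result is statistically significant at the 0.05 level.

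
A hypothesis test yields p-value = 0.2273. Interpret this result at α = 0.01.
Since p = 0.2273 > α = 0.01, fail to reject H₀.
There is insufficient evidence to reject the null hypothesis; the result is not statistically significant at the 0.01 level.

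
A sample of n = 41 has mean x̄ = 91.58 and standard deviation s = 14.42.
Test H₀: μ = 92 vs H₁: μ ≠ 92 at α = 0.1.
One-sample t-test:
H₀: μ = 92
H₁: μ ≠ 92
df = n - 1 = 40
t = (x̄ - μ₀) / (s/√n) = (91.58 - 92) / (14.42/√41) = -0.186
p-value = 0.8530

Since p-value > α = 0.1, we fail to reject H₀.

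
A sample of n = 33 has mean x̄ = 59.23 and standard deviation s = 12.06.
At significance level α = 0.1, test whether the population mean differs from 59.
One-sample t-test:
H₀: μ = 59
H₁: μ ≠ 59
df = n - 1 = 32
t = (x̄ - μ₀) / (s/√n) = (59.23 - 59) / (12.06/√33) = 0.110
p-value = 0.9134

Since p-value > α = 0.1, we fail to reject H₀.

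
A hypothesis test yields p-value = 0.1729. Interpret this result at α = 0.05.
Since p = 0.1729 > α = 0.05, fail to reject H₀.
There is insufficient evidence to reject the null hypothesis; the result is not statistically significant at the 0.05 level.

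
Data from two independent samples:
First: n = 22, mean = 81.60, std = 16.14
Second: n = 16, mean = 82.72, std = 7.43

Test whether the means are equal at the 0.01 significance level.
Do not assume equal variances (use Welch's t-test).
Welch's two-sample t-test:
H₀: μ₁ = μ₂
H₁: μ₁ ≠ μ₂
s₁²/n₁ = 16.14²/22 = 11.8409,  s₂²/n₂ = 7.43²/16 = 3.4503
SE = √(s₁²/n₁ + s₂²/n₂) = √(11.8409 + 3.4503) = 3.9104
df (Welch-Satterthwaite) = (s₁²/n₁ + s₂²/n₂)² / [(s₁²/n₁)²/(n₁-1) + (s₂²/n₂)²/(n₂-1)] ≈ 31.30
t = (x̄₁ - x̄₂) / SE = (81.60 - 82.72) / 3.9104 = -1.12 / 3.9104 = -0.286
p-value = 0.7764

Since p-value > α = 0.01, we fail to reject H₀.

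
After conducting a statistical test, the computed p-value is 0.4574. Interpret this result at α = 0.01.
Since p = 0.4574 > α = 0.01, fail to reject H₀.
There is insufficient evidence to reject the null hypothesis; the result is not statistically significant at the 0.01 level.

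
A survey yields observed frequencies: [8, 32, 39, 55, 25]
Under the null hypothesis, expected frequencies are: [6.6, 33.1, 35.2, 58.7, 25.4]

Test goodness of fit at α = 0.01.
Chi-square goodness of fit test:
H₀: observed counts match expected distribution
H₁: observed counts differ from expected distribution
df = k - 1 = 4
χ² = Σ(O - E)²/E
   = (8 - 6.6)²/6.6 + (32 - 33.1)²/33.1 + (39 - 35.2)²/35.2 + (55 - 58.7)²/58.7 + (25 - 25.4)²/25.4
   = 0.297 + 0.037 + 0.410 + 0.233 + 0.006
   = 0.98
p-value = 0.9123

Since p-value > α = 0.01, we fail to reject H₀.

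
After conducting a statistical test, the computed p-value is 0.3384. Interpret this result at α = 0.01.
Since p = 0.3384 > α = 0.01, fail to reject H₀.
There is insufficient evidence to reject the null hypothesis; the result is not statistically significant at the 0.01 level.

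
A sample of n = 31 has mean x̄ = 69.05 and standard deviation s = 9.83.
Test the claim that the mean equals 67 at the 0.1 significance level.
One-sample t-test:
H₀: μ = 67
H₁: μ ≠ 67
df = n - 1 = 30
t = (x̄ - μ₀) / (s/√n) = (69.05 - 67) / (9.83/√31) = 1.161
p-value = 0.2547

Since p-value > α = 0.1, we fail to reject H₀.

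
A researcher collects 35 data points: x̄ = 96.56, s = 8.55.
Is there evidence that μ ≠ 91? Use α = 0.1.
One-sample t-test:
H₀: μ = 91
H₁: μ ≠ 91
df = n - 1 = 34
t = (x̄ - μ₀) / (s/√n) = (96.56 - 91) / (8.55/√35) = 3.847
p-value = 0.0005

Since p-value < α = 0.1, we reject H₀.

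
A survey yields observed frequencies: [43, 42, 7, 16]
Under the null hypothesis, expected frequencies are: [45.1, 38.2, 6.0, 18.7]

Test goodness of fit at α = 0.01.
Chi-square goodness of fit test:
H₀: observed counts match expected distribution
H₁: observed counts differ from expected distribution
df = k - 1 = 3
χ² = Σ(O - E)²/E
   = (43 - 45.1)²/45.1 + (42 - 38.2)²/38.2 + (7 - 6.0)²/6.0 + (16 - 18.7)²/18.7
   = 0.098 + 0.378 + 0.167 + 0.390
   = 1.03
p-value = 0.7934

Since p-value > α = 0.01, we fail to reject H₀.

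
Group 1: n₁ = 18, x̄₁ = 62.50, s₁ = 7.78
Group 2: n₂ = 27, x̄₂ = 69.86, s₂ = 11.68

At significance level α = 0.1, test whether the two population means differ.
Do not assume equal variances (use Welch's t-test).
Welch's two-sample t-test:
H₀: μ₁ = μ₂
H₁: μ₁ ≠ μ₂
s₁²/n₁ = 7.78²/18 = 3.3627,  s₂²/n₂ = 11.68²/27 = 5.0527
SE = √(s₁²/n₁ + s₂²/n₂) = √(3.3627 + 5.0527) = 2.9009
df (Welch-Satterthwaite) = (s₁²/n₁ + s₂²/n₂)² / [(s₁²/n₁)²/(n₁-1) + (s₂²/n₂)²/(n₂-1)] ≈ 43.00
t = (x̄₁ - x̄₂) / SE = (62.50 - 69.86) / 2.9009 = -7.36 / 2.9009 = -2.537
p-value = 0.0149

Since p-value < α = 0.1, we reject H₀.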